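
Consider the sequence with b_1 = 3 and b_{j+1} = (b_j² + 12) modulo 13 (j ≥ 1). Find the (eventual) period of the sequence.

3

Computing terms: b_1 = 3; b_2 = 8; b_3 = 11; b_4 = 3.
Since b_4 = b_1 = 3, the sequence is periodic with period 3.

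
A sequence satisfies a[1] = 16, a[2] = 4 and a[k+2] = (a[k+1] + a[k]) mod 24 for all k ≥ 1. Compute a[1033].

Listing terms: a[1] = 16, a[2] = 4, a[3] = 20, a[4] = 0, a[5] = 20, a[6] = 20, a[7] = 16, a[8] = 12, a[9] = 4, a[10] = 16, a[11] = 20, a[12] = 12, a[13] = 8, a[14] = 20, a[15] = 4, a[16] = 0, a[17] = 4, a[18] = 4, a[19] = 8, a[20] = 12, a[21] = 20, a[22] = 8, a[23] = 4, a[24] = 12, a[25] = 16, a[26] = 4.
Since (a[25], a[26]) = (a[1], a[2]) = (16, 4) (two consecutive terms determine the rest), the sequence is periodic with period 24.
(1033 - 1) mod 24 = 0, so a[1033] = a[1] = 16.

16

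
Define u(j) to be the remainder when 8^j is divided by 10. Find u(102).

4

Computing terms: u(1) = 8,  u(2) = 4,  u(3) = 2,  u(4) = 6,  u(5) = 8.
Since u(5) = u(1) = 8, the sequence is periodic with period 4.
(102 - 1) mod 4 = 1, so u(102) = u(2) = 4.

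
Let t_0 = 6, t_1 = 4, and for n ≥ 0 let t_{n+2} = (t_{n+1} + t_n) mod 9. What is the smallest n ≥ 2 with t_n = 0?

Computing terms: t_0 = 6,  t_1 = 4,  t_2 = 1,  t_3 = 5,  t_4 = 6,  t_5 = 2,  t_6 = 8,  t_7 = 1,  t_8 = 0,  t_9 = 1,  t_{10} = 1,  t_{11} = 2,  t_{12} = 3,  t_{13} = 5,  t_{14} = 8,  t_{15} = 4,  t_{16} = 3,  t_{17} = 7,  t_{18} = 1,  t_{19} = 8,  t_{20} = 0,  t_{21} = 8,  t_{22} = 8,  t_{23} = 7,  t_{24} = 6,  t_{25} = 4.
The sequence repeats with period 24.
The value 0 first appears (with n ≥ 2) at t_8.

8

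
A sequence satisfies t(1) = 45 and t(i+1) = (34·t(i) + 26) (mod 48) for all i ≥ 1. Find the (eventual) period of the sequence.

3

We have t(1) = 45,  t(2) = 20,  t(3) = 34,  t(4) = 30,  t(5) = 38,  t(6) = 22,  t(7) = 6,  t(8) = 38.
Since t(8) = t(5) = 38, the sequence is eventually periodic: after a pre-period of length 4 it cycles with period 3.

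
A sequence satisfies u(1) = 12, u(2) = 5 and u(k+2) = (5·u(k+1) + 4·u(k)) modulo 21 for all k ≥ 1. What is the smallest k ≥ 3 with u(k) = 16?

We have u(1) = 12; u(2) = 5; u(3) = 10; u(4) = 7; u(5) = 12; u(6) = 4; u(7) = 5; u(8) = 20; u(9) = 15; u(10) = 8; u(11) = 16; u(12) = 7; u(13) = 15; u(14) = 19; u(15) = 8; u(16) = 11; u(17) = 3; u(18) = 17; u(19) = 13; u(20) = 7; u(21) = 3; u(22) = 1; u(23) = 17; u(24) = 5; u(25) = 9; u(26) = 2; u(27) = 4; u(28) = 7; u(29) = 9; u(30) = 10; u(31) = 2; u(32) = 8; u(33) = 6; u(34) = 20; u(35) = 19; u(36) = 7; u(37) = 6; u(38) = 16; u(39) = 20; u(40) = 17; u(41) = 18; u(42) = 11; u(43) = 1; u(44) = 7; u(45) = 18; u(46) = 13; u(47) = 11; u(48) = 2; u(49) = 12; u(50) = 5.
Since (u(49), u(50)) = (u(1), u(2)) = (12, 5) (two consecutive terms determine the rest), the sequence is periodic with period 48.
The value 16 first appears (with k ≥ 3) at u(11).

11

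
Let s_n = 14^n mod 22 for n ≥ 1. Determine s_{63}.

We have s_1 = 14,  s_2 = 20,  s_3 = 16,  s_4 = 4,  s_5 = 12,  s_6 = 14.
Since s_6 = s_1 = 14, the sequence is periodic with period 5.
(63 - 1) mod 5 = 2, so s_{63} = s_3 = 16.

16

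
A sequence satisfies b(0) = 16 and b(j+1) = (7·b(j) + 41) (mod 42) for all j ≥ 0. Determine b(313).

27

Listing terms: b(0) = 16, b(1) = 27, b(2) = 20, b(3) = 13, b(4) = 6, b(5) = 41, b(6) = 34, b(7) = 27.
Since b(7) = b(1) = 27, the sequence is eventually periodic: after a pre-period of length 1 it cycles with period 6.
For j ≥ 1, b(j) depends only on (j - 1) mod 6. (313 - 1) mod 6 = 0, so b(313) = b(1) = 27.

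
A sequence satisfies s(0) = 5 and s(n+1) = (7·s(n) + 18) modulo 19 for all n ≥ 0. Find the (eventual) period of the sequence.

3

Computing terms: s(0) = 5; s(1) = 15; s(2) = 9; s(3) = 5.
The sequence repeats with period 3.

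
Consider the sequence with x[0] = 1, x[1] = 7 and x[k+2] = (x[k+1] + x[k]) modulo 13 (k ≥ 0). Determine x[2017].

x[0] = 1, x[1] = 7, x[2] = 8, x[3] = 2, x[4] = 10, x[5] = 12, x[6] = 9, x[7] = 8, x[8] = 4, x[9] = 12, x[10] = 3, x[11] = 2, x[12] = 5, x[13] = 7, x[14] = 12, x[15] = 6, x[16] = 5, x[17] = 11, x[18] = 3, x[19] = 1, x[20] = 4, x[21] = 5, x[22] = 9, x[23] = 1, x[24] = 10, x[25] = 11, x[26] = 8, x[27] = 6, x[28] = 1, x[29] = 7.
The sequence repeats with period 28.
So x[2017] = x[0 + ((2017-0) mod 28)] = x[1] = 7.

7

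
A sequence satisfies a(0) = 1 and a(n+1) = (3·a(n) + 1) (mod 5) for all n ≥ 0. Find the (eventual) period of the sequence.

a(0) = 1, a(1) = 4, a(2) = 3, a(3) = 0, a(4) = 1.
Since a(4) = a(0) = 1, the sequence is periodic with period 4.

4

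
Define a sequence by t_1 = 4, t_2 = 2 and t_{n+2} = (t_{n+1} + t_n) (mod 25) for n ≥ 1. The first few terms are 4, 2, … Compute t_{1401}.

4

Computing terms: t_1 = 4,  t_2 = 2,  t_3 = 6,  t_4 = 8,  t_5 = 14,  t_6 = 22,  t_7 = 11,  t_8 = 8,  t_9 = 19,  t_{10} = 2,  t_{11} = 21,  t_{12} = 23,  t_{13} = 19,  t_{14} = 17,  t_{15} = 11,  t_{16} = 3,  t_{17} = 14,  t_{18} = 17,  t_{19} = 6,  t_{20} = 23,  t_{21} = 4,  t_{22} = 2.
Since (t_{21}, t_{22}) = (t_1, t_2) = (4, 2) (two consecutive terms determine the rest), the sequence is periodic with period 20.
(1401 - 1) mod 20 = 0, so t_{1401} = t_1 = 4.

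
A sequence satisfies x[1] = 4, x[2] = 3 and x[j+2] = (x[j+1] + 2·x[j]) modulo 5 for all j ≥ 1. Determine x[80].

2

Listing terms: x[1] = 4, x[2] = 3, x[3] = 1, x[4] = 2, x[5] = 4, x[6] = 3.
Since (x[5], x[6]) = (x[1], x[2]) = (4, 3) (two consecutive terms determine the rest), the sequence is periodic with period 4.
(80 - 1) mod 4 = 3, so x[80] = x[4] = 2.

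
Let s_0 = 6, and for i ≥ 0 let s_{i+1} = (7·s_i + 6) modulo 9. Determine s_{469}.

Listing terms: s_0 = 6, s_1 = 3, s_2 = 0, s_3 = 6.
Since s_3 = s_0 = 6, the sequence is periodic with period 3.
(469 - 0) mod 3 = 1, so s_{469} = s_1 = 3.

3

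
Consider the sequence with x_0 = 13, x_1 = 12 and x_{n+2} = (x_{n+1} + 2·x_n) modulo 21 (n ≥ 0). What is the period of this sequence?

6

Listing terms: x_0 = 13,  x_1 = 12,  x_2 = 17,  x_3 = 20,  x_4 = 12,  x_5 = 10,  x_6 = 13,  x_7 = 12.
The sequence repeats with period 6.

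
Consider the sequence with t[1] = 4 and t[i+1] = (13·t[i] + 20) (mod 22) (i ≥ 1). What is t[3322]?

6

Listing terms: t[1] = 4; t[2] = 6; t[3] = 10; t[4] = 18; t[5] = 12; t[6] = 0; t[7] = 20; t[8] = 16; t[9] = 8; t[10] = 14; t[11] = 4.
The sequence repeats with period 10.
So t[3322] = t[1 + ((3322-1) mod 10)] = t[2] = 6.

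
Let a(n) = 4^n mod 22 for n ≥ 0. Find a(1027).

Listing terms: a(0) = 1, a(1) = 4, a(2) = 16, a(3) = 20, a(4) = 14, a(5) = 12, a(6) = 4.
Since a(6) = a(1) = 4, the sequence is eventually periodic: after a pre-period of length 1 it cycles with period 5.
For n ≥ 1, a(n) depends only on (n - 1) mod 5. (1027 - 1) mod 5 = 1, so a(1027) = a(2) = 16.

16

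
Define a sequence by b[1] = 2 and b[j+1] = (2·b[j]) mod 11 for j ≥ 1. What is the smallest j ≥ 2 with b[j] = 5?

4

We have b[1] = 2,  b[2] = 4,  b[3] = 8,  b[4] = 5,  b[5] = 10,  b[6] = 9,  b[7] = 7,  b[8] = 3,  b[9] = 6,  b[10] = 1,  b[11] = 2.
Since b[11] = b[1] = 2, the sequence is periodic with period 10.
The value 5 first appears (with j ≥ 2) at b[4].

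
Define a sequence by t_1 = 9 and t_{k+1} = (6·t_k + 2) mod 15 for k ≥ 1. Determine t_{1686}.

14

t_1 = 9, t_2 = 11, t_3 = 8, t_4 = 5, t_5 = 2, t_6 = 14, t_7 = 11.
Since t_7 = t_2 = 11, the sequence is eventually periodic: after a pre-period of length 1 it cycles with period 5.
For k ≥ 2, t_k depends only on (k - 2) mod 5. (1686 - 2) mod 5 = 4, so t_{1686} = t_6 = 14.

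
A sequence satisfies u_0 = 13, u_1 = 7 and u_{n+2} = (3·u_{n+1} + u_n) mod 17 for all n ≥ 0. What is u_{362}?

Listing terms: u_0 = 13; u_1 = 7; u_2 = 0; u_3 = 7; u_4 = 4; u_5 = 2; u_6 = 10; u_7 = 15; u_8 = 4; u_9 = 10; u_{10} = 0; u_{11} = 10; u_{12} = 13; u_{13} = 15; u_{14} = 7; u_{15} = 2; u_{16} = 13; u_{17} = 7.
Since (u_{16}, u_{17}) = (u_0, u_1) = (13, 7) (two consecutive terms determine the rest), the sequence is periodic with period 16.
(362 - 0) mod 16 = 10, so u_{362} = u_{10} = 0.

0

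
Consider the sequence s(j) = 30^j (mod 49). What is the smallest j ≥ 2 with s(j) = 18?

We have s(1) = 30, s(2) = 18, s(3) = 1, s(4) = 30.
Since s(4) = s(1) = 30, the sequence is periodic with period 3.
The value 18 first appears (with j ≥ 2) at s(2).

2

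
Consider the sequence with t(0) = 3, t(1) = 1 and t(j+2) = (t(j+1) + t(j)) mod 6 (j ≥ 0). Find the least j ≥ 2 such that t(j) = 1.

We have t(0) = 3,  t(1) = 1,  t(2) = 4,  t(3) = 5,  t(4) = 3,  t(5) = 2,  t(6) = 5,  t(7) = 1,  t(8) = 0,  t(9) = 1,  t(10) = 1,  t(11) = 2,  t(12) = 3,  t(13) = 5,  t(14) = 2,  t(15) = 1,  t(16) = 3,  t(17) = 4,  t(18) = 1,  t(19) = 5,  t(20) = 0,  t(21) = 5,  t(22) = 5,  t(23) = 4,  t(24) = 3,  t(25) = 1.
Since (t(24), t(25)) = (t(0), t(1)) = (3, 1) (two consecutive terms determine the rest), the sequence is periodic with period 24.
The value 1 first appears (with j ≥ 2) at t(7).

7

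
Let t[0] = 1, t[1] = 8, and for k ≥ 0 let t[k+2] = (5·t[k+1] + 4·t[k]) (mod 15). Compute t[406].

Listing terms: t[0] = 1,  t[1] = 8,  t[2] = 14,  t[3] = 12,  t[4] = 11,  t[5] = 13,  t[6] = 4,  t[7] = 12,  t[8] = 1,  t[9] = 8.
Since (t[8], t[9]) = (t[0], t[1]) = (1, 8) (two consecutive terms determine the rest), the sequence is periodic with period 8.
So t[406] = t[0 + ((406-0) mod 8)] = t[6] = 4.

4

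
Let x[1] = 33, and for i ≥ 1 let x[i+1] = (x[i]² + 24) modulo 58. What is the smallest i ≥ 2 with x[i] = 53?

Listing terms: x[1] = 33; x[2] = 11; x[3] = 29; x[4] = 53; x[5] = 49; x[6] = 47; x[7] = 29.
Since x[7] = x[3] = 29, the sequence is eventually periodic: after a pre-period of length 2 it cycles with period 4.
The value 53 first appears (with i ≥ 2) at x[4].

4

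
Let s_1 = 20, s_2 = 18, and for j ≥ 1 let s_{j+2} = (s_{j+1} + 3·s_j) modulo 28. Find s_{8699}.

Listing terms: s_1 = 20; s_2 = 18; s_3 = 22; s_4 = 20; s_5 = 2; s_6 = 6; s_7 = 12; s_8 = 2; s_9 = 10; s_{10} = 16; s_{11} = 18; s_{12} = 10; s_{13} = 8; s_{14} = 10; s_{15} = 6; s_{16} = 8; s_{17} = 26; s_{18} = 22; s_{19} = 16; s_{20} = 26; s_{21} = 18; s_{22} = 12; s_{23} = 10; s_{24} = 18; s_{25} = 20; s_{26} = 18.
The sequence repeats with period 24.
(8699 - 1) mod 24 = 10, so s_{8699} = s_{11} = 18.

18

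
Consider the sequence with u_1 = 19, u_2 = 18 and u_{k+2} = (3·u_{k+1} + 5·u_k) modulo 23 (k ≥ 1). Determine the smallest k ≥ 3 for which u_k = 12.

u_1 = 19,  u_2 = 18,  u_3 = 11,  u_4 = 8,  u_5 = 10,  u_6 = 1,  u_7 = 7,  u_8 = 3,  u_9 = 21,  u_{10} = 9,  u_{11} = 17,  u_{12} = 4,  u_{13} = 5,  u_{14} = 12,  u_{15} = 15,  u_{16} = 13,  u_{17} = 22,  u_{18} = 16,  u_{19} = 20,  u_{20} = 2,  u_{21} = 14,  u_{22} = 6,  u_{23} = 19,  u_{24} = 18.
The sequence repeats with period 22.
The value 12 first appears (with k ≥ 3) at u_{14}.

14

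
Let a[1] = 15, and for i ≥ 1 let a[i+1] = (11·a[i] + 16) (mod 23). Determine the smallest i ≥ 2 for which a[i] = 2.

22

Listing terms: a[1] = 15,  a[2] = 20,  a[3] = 6,  a[4] = 13,  a[5] = 21,  a[6] = 17,  a[7] = 19,  a[8] = 18,  a[9] = 7,  a[10] = 1,  a[11] = 4,  a[12] = 14,  a[13] = 9,  a[14] = 0,  a[15] = 16,  a[16] = 8,  a[17] = 12,  a[18] = 10,  a[19] = 11,  a[20] = 22,  a[21] = 5,  a[22] = 2,  a[23] = 15.
Since a[23] = a[1] = 15, the sequence is periodic with period 22.
The value 2 first appears (with i ≥ 2) at a[22].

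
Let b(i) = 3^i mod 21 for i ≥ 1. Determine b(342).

b(1) = 3, b(2) = 9, b(3) = 6, b(4) = 18, b(5) = 12, b(6) = 15, b(7) = 3.
Since b(7) = b(1) = 3, the sequence is periodic with period 6.
(342 - 1) mod 6 = 5, so b(342) = b(6) = 15.

15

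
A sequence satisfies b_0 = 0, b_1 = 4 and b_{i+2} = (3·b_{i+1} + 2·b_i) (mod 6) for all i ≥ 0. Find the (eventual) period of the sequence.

b_0 = 0, b_1 = 4, b_2 = 0, b_3 = 2, b_4 = 0, b_5 = 4.
The sequence repeats with period 4.

4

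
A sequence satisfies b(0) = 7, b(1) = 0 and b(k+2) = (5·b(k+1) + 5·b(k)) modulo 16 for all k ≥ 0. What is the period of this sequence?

24

We have b(0) = 7, b(1) = 0, b(2) = 3, b(3) = 15, b(4) = 10, b(5) = 13, b(6) = 3, b(7) = 0, b(8) = 15, b(9) = 11, b(10) = 2, b(11) = 1, b(12) = 15, b(13) = 0, b(14) = 11, b(15) = 7, b(16) = 10, b(17) = 5, b(18) = 11, b(19) = 0, b(20) = 7, b(21) = 3, b(22) = 2, b(23) = 9, b(24) = 7, b(25) = 0.
The sequence repeats with period 24.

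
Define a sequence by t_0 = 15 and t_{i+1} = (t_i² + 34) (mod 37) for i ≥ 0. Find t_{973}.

25

Listing terms: t_0 = 15,  t_1 = 0,  t_2 = 34,  t_3 = 6,  t_4 = 33,  t_5 = 13,  t_6 = 18,  t_7 = 25,  t_8 = 30,  t_9 = 9,  t_{10} = 4,  t_{11} = 13.
Since t_{11} = t_5 = 13, the sequence is eventually periodic: after a pre-period of length 5 it cycles with period 6.
For i ≥ 5, t_i depends only on (i - 5) mod 6. (973 - 5) mod 6 = 2, so t_{973} = t_7 = 25.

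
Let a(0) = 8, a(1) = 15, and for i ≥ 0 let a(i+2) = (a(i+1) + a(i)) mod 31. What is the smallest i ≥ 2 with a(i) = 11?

Listing terms: a(0) = 8, a(1) = 15, a(2) = 23, a(3) = 7, a(4) = 30, a(5) = 6, a(6) = 5, a(7) = 11, a(8) = 16, a(9) = 27, a(10) = 12, a(11) = 8, a(12) = 20, a(13) = 28, a(14) = 17, a(15) = 14, a(16) = 0, a(17) = 14, a(18) = 14, a(19) = 28, a(20) = 11, a(21) = 8, a(22) = 19, a(23) = 27, a(24) = 15, a(25) = 11, a(26) = 26, a(27) = 6, a(28) = 1, a(29) = 7, a(30) = 8, a(31) = 15.
The sequence repeats with period 30.
The value 11 first appears (with i ≥ 2) at a(7).

7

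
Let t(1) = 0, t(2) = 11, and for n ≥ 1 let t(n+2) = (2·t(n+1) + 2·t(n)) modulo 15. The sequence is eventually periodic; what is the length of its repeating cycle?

24

Computing terms: t(1) = 0,  t(2) = 11,  t(3) = 7,  t(4) = 6,  t(5) = 11,  t(6) = 4,  t(7) = 0,  t(8) = 8,  t(9) = 1,  t(10) = 3,  t(11) = 8,  t(12) = 7,  t(13) = 0,  t(14) = 14,  t(15) = 13,  t(16) = 9,  t(17) = 14,  t(18) = 1,  t(19) = 0,  t(20) = 2,  t(21) = 4,  t(22) = 12,  t(23) = 2,  t(24) = 13,  t(25) = 0,  t(26) = 11.
The sequence repeats with period 24.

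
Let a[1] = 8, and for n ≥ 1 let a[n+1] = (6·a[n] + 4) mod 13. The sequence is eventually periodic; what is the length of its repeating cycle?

12

We have a[1] = 8, a[2] = 0, a[3] = 4, a[4] = 2, a[5] = 3, a[6] = 9, a[7] = 6, a[8] = 1, a[9] = 10, a[10] = 12, a[11] = 11, a[12] = 5, a[13] = 8.
Since a[13] = a[1] = 8, the sequence is periodic with period 12.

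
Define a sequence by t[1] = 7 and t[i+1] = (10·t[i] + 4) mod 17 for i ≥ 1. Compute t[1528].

Listing terms: t[1] = 7; t[2] = 6; t[3] = 13; t[4] = 15; t[5] = 1; t[6] = 14; t[7] = 8; t[8] = 16; t[9] = 11; t[10] = 12; t[11] = 5; t[12] = 3; t[13] = 0; t[14] = 4; t[15] = 10; t[16] = 2; t[17] = 7.
Since t[17] = t[1] = 7, the sequence is periodic with period 16.
(1528 - 1) mod 16 = 7, so t[1528] = t[8] = 16.

16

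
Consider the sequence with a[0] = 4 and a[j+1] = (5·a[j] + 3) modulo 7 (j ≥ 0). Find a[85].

We have a[0] = 4; a[1] = 2; a[2] = 6; a[3] = 5; a[4] = 0; a[5] = 3; a[6] = 4.
Since a[6] = a[0] = 4, the sequence is periodic with period 6.
(85 - 0) mod 6 = 1, so a[85] = a[1] = 2.

2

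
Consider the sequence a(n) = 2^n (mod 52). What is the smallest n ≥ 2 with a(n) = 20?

11

Listing terms: a(1) = 2; a(2) = 4; a(3) = 8; a(4) = 16; a(5) = 32; a(6) = 12; a(7) = 24; a(8) = 48; a(9) = 44; a(10) = 36; a(11) = 20; a(12) = 40; a(13) = 28; a(14) = 4.
Since a(14) = a(2) = 4, the sequence is eventually periodic: after a pre-period of length 1 it cycles with period 12.
The value 20 first appears (with n ≥ 2) at a(11).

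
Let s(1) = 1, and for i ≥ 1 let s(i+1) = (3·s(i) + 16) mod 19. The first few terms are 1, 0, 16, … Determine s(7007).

18

We have s(1) = 1; s(2) = 0; s(3) = 16; s(4) = 7; s(5) = 18; s(6) = 13; s(7) = 17; s(8) = 10; s(9) = 8; s(10) = 2; s(11) = 3; s(12) = 6; s(13) = 15; s(14) = 4; s(15) = 9; s(16) = 5; s(17) = 12; s(18) = 14; s(19) = 1.
The sequence repeats with period 18.
So s(7007) = s(1 + ((7007-1) mod 18)) = s(5) = 18.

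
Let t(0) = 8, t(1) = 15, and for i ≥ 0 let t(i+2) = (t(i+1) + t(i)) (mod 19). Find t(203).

4

t(0) = 8; t(1) = 15; t(2) = 4; t(3) = 0; t(4) = 4; t(5) = 4; t(6) = 8; t(7) = 12; t(8) = 1; t(9) = 13; t(10) = 14; t(11) = 8; t(12) = 3; t(13) = 11; t(14) = 14; t(15) = 6; t(16) = 1; t(17) = 7; t(18) = 8; t(19) = 15.
The sequence repeats with period 18.
(203 - 0) mod 18 = 5, so t(203) = t(5) = 4.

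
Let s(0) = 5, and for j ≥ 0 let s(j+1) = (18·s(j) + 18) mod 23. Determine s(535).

Listing terms: s(0) = 5; s(1) = 16; s(2) = 7; s(3) = 6; s(4) = 11; s(5) = 9; s(6) = 19; s(7) = 15; s(8) = 12; s(9) = 4; s(10) = 21; s(11) = 5.
Since s(11) = s(0) = 5, the sequence is periodic with period 11.
So s(535) = s(0 + ((535-0) mod 11)) = s(7) = 15.

15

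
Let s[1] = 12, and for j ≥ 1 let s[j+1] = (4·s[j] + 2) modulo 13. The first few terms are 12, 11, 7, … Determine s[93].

7

We have s[1] = 12; s[2] = 11; s[3] = 7; s[4] = 4; s[5] = 5; s[6] = 9; s[7] = 12.
Since s[7] = s[1] = 12, the sequence is periodic with period 6.
(93 - 1) mod 6 = 2, so s[93] = s[3] = 7.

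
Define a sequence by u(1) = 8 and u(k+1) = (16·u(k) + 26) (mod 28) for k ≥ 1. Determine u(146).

14

Computing terms: u(1) = 8,  u(2) = 14,  u(3) = 26,  u(4) = 22,  u(5) = 14.
Since u(5) = u(2) = 14, the sequence is eventually periodic: after a pre-period of length 1 it cycles with period 3.
For k ≥ 2, u(k) depends only on (k - 2) mod 3. (146 - 2) mod 3 = 0, so u(146) = u(2) = 14.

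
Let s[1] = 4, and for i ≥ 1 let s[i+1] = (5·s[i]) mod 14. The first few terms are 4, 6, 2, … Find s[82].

10

s[1] = 4; s[2] = 6; s[3] = 2; s[4] = 10; s[5] = 8; s[6] = 12; s[7] = 4.
The sequence repeats with period 6.
(82 - 1) mod 6 = 3, so s[82] = s[4] = 10.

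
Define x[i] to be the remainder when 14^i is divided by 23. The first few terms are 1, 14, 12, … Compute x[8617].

17

Listing terms: x[0] = 1, x[1] = 14, x[2] = 12, x[3] = 7, x[4] = 6, x[5] = 15, x[6] = 3, x[7] = 19, x[8] = 13, x[9] = 21, x[10] = 18, x[11] = 22, x[12] = 9, x[13] = 11, x[14] = 16, x[15] = 17, x[16] = 8, x[17] = 20, x[18] = 4, x[19] = 10, x[20] = 2, x[21] = 5, x[22] = 1.
The sequence repeats with period 22.
(8617 - 0) mod 22 = 15, so x[8617] = x[15] = 17.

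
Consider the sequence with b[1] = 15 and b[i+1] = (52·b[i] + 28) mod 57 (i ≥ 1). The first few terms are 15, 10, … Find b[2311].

b[1] = 15,  b[2] = 10,  b[3] = 35,  b[4] = 24,  b[5] = 22,  b[6] = 32,  b[7] = 39,  b[8] = 4,  b[9] = 8,  b[10] = 45,  b[11] = 31,  b[12] = 44,  b[13] = 36,  b[14] = 19,  b[15] = 47,  b[16] = 21,  b[17] = 37,  b[18] = 14,  b[19] = 15.
Since b[19] = b[1] = 15, the sequence is periodic with period 18.
(2311 - 1) mod 18 = 6, so b[2311] = b[7] = 39.

39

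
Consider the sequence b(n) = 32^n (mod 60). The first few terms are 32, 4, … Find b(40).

Computing terms: b(1) = 32; b(2) = 4; b(3) = 8; b(4) = 16; b(5) = 32.
The sequence repeats with period 4.
So b(40) = b(1 + ((40-1) mod 4)) = b(4) = 16.

16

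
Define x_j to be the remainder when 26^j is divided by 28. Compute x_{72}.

8

Listing terms: x_0 = 1, x_1 = 26, x_2 = 4, x_3 = 20, x_4 = 16, x_5 = 24, x_6 = 8, x_7 = 12, x_8 = 4.
Since x_8 = x_2 = 4, the sequence is eventually periodic: after a pre-period of length 2 it cycles with period 6.
For j ≥ 2, x_j depends only on (j - 2) mod 6. (72 - 2) mod 6 = 4, so x_{72} = x_6 = 8.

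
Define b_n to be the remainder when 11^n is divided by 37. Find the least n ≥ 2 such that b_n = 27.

Computing terms: b_1 = 11; b_2 = 10; b_3 = 36; b_4 = 26; b_5 = 27; b_6 = 1; b_7 = 11.
Since b_7 = b_1 = 11, the sequence is periodic with period 6.
The value 27 first appears (with n ≥ 2) at b_5.

5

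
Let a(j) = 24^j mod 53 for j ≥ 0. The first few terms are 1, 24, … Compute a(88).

47

We have a(0) = 1; a(1) = 24; a(2) = 46; a(3) = 44; a(4) = 49; a(5) = 10; a(6) = 28; a(7) = 36; a(8) = 16; a(9) = 13; a(10) = 47; a(11) = 15; a(12) = 42; a(13) = 1.
Since a(13) = a(0) = 1, the sequence is periodic with period 13.
So a(88) = a(0 + ((88-0) mod 13)) = a(10) = 47.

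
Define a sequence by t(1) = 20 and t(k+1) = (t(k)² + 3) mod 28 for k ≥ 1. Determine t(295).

Listing terms: t(1) = 20,  t(2) = 11,  t(3) = 12,  t(4) = 7,  t(5) = 24,  t(6) = 19,  t(7) = 0,  t(8) = 3,  t(9) = 12.
Since t(9) = t(3) = 12, the sequence is eventually periodic: after a pre-period of length 2 it cycles with period 6.
For k ≥ 3, t(k) depends only on (k - 3) mod 6. (295 - 3) mod 6 = 4, so t(295) = t(7) = 0.

0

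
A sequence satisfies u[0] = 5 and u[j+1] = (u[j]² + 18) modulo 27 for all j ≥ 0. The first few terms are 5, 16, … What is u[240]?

22

Computing terms: u[0] = 5; u[1] = 16; u[2] = 4; u[3] = 7; u[4] = 13; u[5] = 25; u[6] = 22; u[7] = 16.
Since u[7] = u[1] = 16, the sequence is eventually periodic: after a pre-period of length 1 it cycles with period 6.
For j ≥ 1, u[j] depends only on (j - 1) mod 6. (240 - 1) mod 6 = 5, so u[240] = u[6] = 22.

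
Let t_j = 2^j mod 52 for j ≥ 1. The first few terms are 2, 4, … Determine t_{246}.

Computing terms: t_1 = 2,  t_2 = 4,  t_3 = 8,  t_4 = 16,  t_5 = 32,  t_6 = 12,  t_7 = 24,  t_8 = 48,  t_9 = 44,  t_{10} = 36,  t_{11} = 20,  t_{12} = 40,  t_{13} = 28,  t_{14} = 4.
Since t_{14} = t_2 = 4, the sequence is eventually periodic: after a pre-period of length 1 it cycles with period 12.
For j ≥ 2, t_j depends only on (j - 2) mod 12. (246 - 2) mod 12 = 4, so t_{246} = t_6 = 12.

12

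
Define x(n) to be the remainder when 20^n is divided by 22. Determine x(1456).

x(0) = 1; x(1) = 20; x(2) = 4; x(3) = 14; x(4) = 16; x(5) = 12; x(6) = 20.
Since x(6) = x(1) = 20, the sequence is eventually periodic: after a pre-period of length 1 it cycles with period 5.
For n ≥ 1, x(n) depends only on (n - 1) mod 5. (1456 - 1) mod 5 = 0, so x(1456) = x(1) = 20.

20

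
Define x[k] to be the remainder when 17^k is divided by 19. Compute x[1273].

x[0] = 1,  x[1] = 17,  x[2] = 4,  x[3] = 11,  x[4] = 16,  x[5] = 6,  x[6] = 7,  x[7] = 5,  x[8] = 9,  x[9] = 1.
Since x[9] = x[0] = 1, the sequence is periodic with period 9.
So x[1273] = x[0 + ((1273-0) mod 9)] = x[4] = 16.

16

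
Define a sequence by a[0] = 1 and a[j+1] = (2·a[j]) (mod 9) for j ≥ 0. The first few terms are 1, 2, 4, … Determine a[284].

a[0] = 1,  a[1] = 2,  a[2] = 4,  a[3] = 8,  a[4] = 7,  a[5] = 5,  a[6] = 1.
The sequence repeats with period 6.
(284 - 0) mod 6 = 2, so a[284] = a[2] = 4.

4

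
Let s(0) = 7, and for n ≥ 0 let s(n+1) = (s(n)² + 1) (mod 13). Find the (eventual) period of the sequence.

4

Listing terms: s(0) = 7; s(1) = 11; s(2) = 5; s(3) = 0; s(4) = 1; s(5) = 2; s(6) = 5.
Since s(6) = s(2) = 5, the sequence is eventually periodic: after a pre-period of length 2 it cycles with period 4.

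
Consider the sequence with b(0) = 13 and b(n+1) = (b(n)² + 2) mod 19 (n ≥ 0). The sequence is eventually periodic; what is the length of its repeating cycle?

Listing terms: b(0) = 13; b(1) = 0; b(2) = 2; b(3) = 6; b(4) = 0.
Since b(4) = b(1) = 0, the sequence is eventually periodic: after a pre-period of length 1 it cycles with period 3.

3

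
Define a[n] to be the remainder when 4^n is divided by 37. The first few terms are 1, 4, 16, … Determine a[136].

33

Computing terms: a[0] = 1; a[1] = 4; a[2] = 16; a[3] = 27; a[4] = 34; a[5] = 25; a[6] = 26; a[7] = 30; a[8] = 9; a[9] = 36; a[10] = 33; a[11] = 21; a[12] = 10; a[13] = 3; a[14] = 12; a[15] = 11; a[16] = 7; a[17] = 28; a[18] = 1.
The sequence repeats with period 18.
(136 - 0) mod 18 = 10, so a[136] = a[10] = 33.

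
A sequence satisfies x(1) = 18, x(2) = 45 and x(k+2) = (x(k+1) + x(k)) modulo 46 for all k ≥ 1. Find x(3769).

x(1) = 18, x(2) = 45, x(3) = 17, x(4) = 16, x(5) = 33, x(6) = 3, x(7) = 36, x(8) = 39, x(9) = 29, x(10) = 22, x(11) = 5, x(12) = 27, x(13) = 32, x(14) = 13, x(15) = 45, x(16) = 12, x(17) = 11, x(18) = 23, x(19) = 34, x(20) = 11, x(21) = 45, x(22) = 10, x(23) = 9, x(24) = 19, x(25) = 28, x(26) = 1, x(27) = 29, x(28) = 30, x(29) = 13, x(30) = 43, x(31) = 10, x(32) = 7, x(33) = 17, x(34) = 24, x(35) = 41, x(36) = 19, x(37) = 14, x(38) = 33, x(39) = 1, x(40) = 34, x(41) = 35, x(42) = 23, x(43) = 12, x(44) = 35, x(45) = 1, x(46) = 36, x(47) = 37, x(48) = 27, x(49) = 18, x(50) = 45.
Since (x(49), x(50)) = (x(1), x(2)) = (18, 45) (two consecutive terms determine the rest), the sequence is periodic with period 48.
So x(3769) = x(1 + ((3769-1) mod 48)) = x(25) = 28.

28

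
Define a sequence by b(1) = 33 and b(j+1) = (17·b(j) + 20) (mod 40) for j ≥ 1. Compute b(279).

b(1) = 33; b(2) = 21; b(3) = 17; b(4) = 29; b(5) = 33.
The sequence repeats with period 4.
(279 - 1) mod 4 = 2, so b(279) = b(3) = 17.

17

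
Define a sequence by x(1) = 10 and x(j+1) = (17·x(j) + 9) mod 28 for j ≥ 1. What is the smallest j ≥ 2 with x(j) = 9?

Listing terms: x(1) = 10,  x(2) = 11,  x(3) = 0,  x(4) = 9,  x(5) = 22,  x(6) = 19,  x(7) = 24,  x(8) = 25,  x(9) = 14,  x(10) = 23,  x(11) = 8,  x(12) = 5,  x(13) = 10.
Since x(13) = x(1) = 10, the sequence is periodic with period 12.
The value 9 first appears (with j ≥ 2) at x(4).

4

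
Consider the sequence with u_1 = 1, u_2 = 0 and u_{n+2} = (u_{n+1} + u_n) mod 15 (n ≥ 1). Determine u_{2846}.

u_1 = 1,  u_2 = 0,  u_3 = 1,  u_4 = 1,  u_5 = 2,  u_6 = 3,  u_7 = 5,  u_8 = 8,  u_9 = 13,  u_{10} = 6,  u_{11} = 4,  u_{12} = 10,  u_{13} = 14,  u_{14} = 9,  u_{15} = 8,  u_{16} = 2,  u_{17} = 10,  u_{18} = 12,  u_{19} = 7,  u_{20} = 4,  u_{21} = 11,  u_{22} = 0,  u_{23} = 11,  u_{24} = 11,  u_{25} = 7,  u_{26} = 3,  u_{27} = 10,  u_{28} = 13,  u_{29} = 8,  u_{30} = 6,  u_{31} = 14,  u_{32} = 5,  u_{33} = 4,  u_{34} = 9,  u_{35} = 13,  u_{36} = 7,  u_{37} = 5,  u_{38} = 12,  u_{39} = 2,  u_{40} = 14,  u_{41} = 1,  u_{42} = 0.
Since (u_{41}, u_{42}) = (u_1, u_2) = (1, 0) (two consecutive terms determine the rest), the sequence is periodic with period 40.
(2846 - 1) mod 40 = 5, so u_{2846} = u_6 = 3.

3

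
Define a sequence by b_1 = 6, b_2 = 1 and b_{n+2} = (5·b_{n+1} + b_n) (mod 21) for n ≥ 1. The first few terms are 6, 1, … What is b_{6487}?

13

Listing terms: b_1 = 6,  b_2 = 1,  b_3 = 11,  b_4 = 14,  b_5 = 18,  b_6 = 20,  b_7 = 13,  b_8 = 1,  b_9 = 18,  b_{10} = 7,  b_{11} = 11,  b_{12} = 20,  b_{13} = 6,  b_{14} = 8,  b_{15} = 4,  b_{16} = 7,  b_{17} = 18,  b_{18} = 13,  b_{19} = 20,  b_{20} = 8,  b_{21} = 18,  b_{22} = 14,  b_{23} = 4,  b_{24} = 13,  b_{25} = 6,  b_{26} = 1.
Since (b_{25}, b_{26}) = (b_1, b_2) = (6, 1) (two consecutive terms determine the rest), the sequence is periodic with period 24.
(6487 - 1) mod 24 = 6, so b_{6487} = b_7 = 13.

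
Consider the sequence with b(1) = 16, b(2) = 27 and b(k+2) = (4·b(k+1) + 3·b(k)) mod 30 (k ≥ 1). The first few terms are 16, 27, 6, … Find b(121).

6

b(1) = 16, b(2) = 27, b(3) = 6, b(4) = 15, b(5) = 18, b(6) = 27, b(7) = 12, b(8) = 9, b(9) = 12, b(10) = 15, b(11) = 6, b(12) = 9, b(13) = 24, b(14) = 3, b(15) = 24, b(16) = 15, b(17) = 12, b(18) = 3, b(19) = 18, b(20) = 21, b(21) = 18, b(22) = 15, b(23) = 24, b(24) = 21, b(25) = 6, b(26) = 27, b(27) = 6.
Since (b(26), b(27)) = (b(2), b(3)) = (27, 6) (two consecutive terms determine the rest), the sequence is eventually periodic: after a pre-period of length 1 it cycles with period 24.
For k ≥ 2, b(k) depends only on (k - 2) mod 24. (121 - 2) mod 24 = 23, so b(121) = b(25) = 6.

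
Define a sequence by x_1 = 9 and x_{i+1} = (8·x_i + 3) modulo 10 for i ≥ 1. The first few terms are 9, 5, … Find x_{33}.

9

We have x_1 = 9, x_2 = 5, x_3 = 3, x_4 = 7, x_5 = 9.
Since x_5 = x_1 = 9, the sequence is periodic with period 4.
So x_{33} = x_{1 + ((33-1) mod 4)} = x_1 = 9.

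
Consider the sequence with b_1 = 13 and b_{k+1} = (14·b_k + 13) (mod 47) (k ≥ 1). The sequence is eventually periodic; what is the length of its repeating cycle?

23

We have b_1 = 13; b_2 = 7; b_3 = 17; b_4 = 16; b_5 = 2; b_6 = 41; b_7 = 23; b_8 = 6; b_9 = 3; b_{10} = 8; b_{11} = 31; b_{12} = 24; b_{13} = 20; b_{14} = 11; b_{15} = 26; b_{16} = 1; b_{17} = 27; b_{18} = 15; b_{19} = 35; b_{20} = 33; b_{21} = 5; b_{22} = 36; b_{23} = 0; b_{24} = 13.
The sequence repeats with period 23.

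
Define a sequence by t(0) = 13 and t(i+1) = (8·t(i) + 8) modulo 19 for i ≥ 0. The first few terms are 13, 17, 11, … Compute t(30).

13

t(0) = 13,  t(1) = 17,  t(2) = 11,  t(3) = 1,  t(4) = 16,  t(5) = 3,  t(6) = 13.
Since t(6) = t(0) = 13, the sequence is periodic with period 6.
(30 - 0) mod 6 = 0, so t(30) = t(0) = 13.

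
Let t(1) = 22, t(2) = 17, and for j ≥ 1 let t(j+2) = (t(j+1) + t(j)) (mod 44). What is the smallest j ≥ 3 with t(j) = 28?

10

Computing terms: t(1) = 22,  t(2) = 17,  t(3) = 39,  t(4) = 12,  t(5) = 7,  t(6) = 19,  t(7) = 26,  t(8) = 1,  t(9) = 27,  t(10) = 28,  t(11) = 11,  t(12) = 39,  t(13) = 6,  t(14) = 1,  t(15) = 7,  t(16) = 8,  t(17) = 15,  t(18) = 23,  t(19) = 38,  t(20) = 17,  t(21) = 11,  t(22) = 28,  t(23) = 39,  t(24) = 23,  t(25) = 18,  t(26) = 41,  t(27) = 15,  t(28) = 12,  t(29) = 27,  t(30) = 39,  t(31) = 22,  t(32) = 17.
The sequence repeats with period 30.
The value 28 first appears (with j ≥ 3) at t(10).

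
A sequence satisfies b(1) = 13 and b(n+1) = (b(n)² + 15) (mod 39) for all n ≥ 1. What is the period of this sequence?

4

Computing terms: b(1) = 13,  b(2) = 28,  b(3) = 19,  b(4) = 25,  b(5) = 16,  b(6) = 37,  b(7) = 19.
Since b(7) = b(3) = 19, the sequence is eventually periodic: after a pre-period of length 2 it cycles with period 4.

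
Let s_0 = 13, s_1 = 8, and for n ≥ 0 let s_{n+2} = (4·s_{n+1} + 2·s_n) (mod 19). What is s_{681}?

2

Listing terms: s_0 = 13,  s_1 = 8,  s_2 = 1,  s_3 = 1,  s_4 = 6,  s_5 = 7,  s_6 = 2,  s_7 = 3,  s_8 = 16,  s_9 = 13,  s_{10} = 8.
The sequence repeats with period 9.
(681 - 0) mod 9 = 6, so s_{681} = s_6 = 2.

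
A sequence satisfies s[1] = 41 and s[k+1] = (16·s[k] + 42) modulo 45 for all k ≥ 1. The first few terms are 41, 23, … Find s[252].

s[1] = 41, s[2] = 23, s[3] = 5, s[4] = 32, s[5] = 14, s[6] = 41.
The sequence repeats with period 5.
(252 - 1) mod 5 = 1, so s[252] = s[2] = 23.

23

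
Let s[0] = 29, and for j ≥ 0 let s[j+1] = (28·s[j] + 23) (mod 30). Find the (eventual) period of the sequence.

We have s[0] = 29; s[1] = 25; s[2] = 3; s[3] = 17; s[4] = 19; s[5] = 15; s[6] = 23; s[7] = 7; s[8] = 9; s[9] = 5; s[10] = 13; s[11] = 27; s[12] = 29.
The sequence repeats with period 12.

12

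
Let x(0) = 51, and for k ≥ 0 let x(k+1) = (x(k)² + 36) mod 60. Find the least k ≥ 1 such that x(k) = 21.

x(0) = 51, x(1) = 57, x(2) = 45, x(3) = 21, x(4) = 57.
Since x(4) = x(1) = 57, the sequence is eventually periodic: after a pre-period of length 1 it cycles with period 3.
The value 21 first appears (with k ≥ 1) at x(3).

3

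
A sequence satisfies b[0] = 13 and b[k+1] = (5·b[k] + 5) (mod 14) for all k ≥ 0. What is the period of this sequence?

We have b[0] = 13, b[1] = 0, b[2] = 5, b[3] = 2, b[4] = 1, b[5] = 10, b[6] = 13.
The sequence repeats with period 6.

6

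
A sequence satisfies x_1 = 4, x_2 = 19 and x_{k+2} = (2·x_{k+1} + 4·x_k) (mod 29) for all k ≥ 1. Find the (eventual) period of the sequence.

4

We have x_1 = 4; x_2 = 19; x_3 = 25; x_4 = 10; x_5 = 4; x_6 = 19.
The sequence repeats with period 4.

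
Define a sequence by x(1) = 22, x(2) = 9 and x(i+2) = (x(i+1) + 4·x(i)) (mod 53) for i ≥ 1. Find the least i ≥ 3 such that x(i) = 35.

8

x(1) = 22,  x(2) = 9,  x(3) = 44,  x(4) = 27,  x(5) = 44,  x(6) = 46,  x(7) = 10,  x(8) = 35,  x(9) = 22,  x(10) = 3,  x(11) = 38,  x(12) = 50,  x(13) = 43,  x(14) = 31,  x(15) = 44,  x(16) = 9,  x(17) = 26,  x(18) = 9,  x(19) = 7,  x(20) = 43,  x(21) = 18,  x(22) = 31,  x(23) = 50,  x(24) = 15,  x(25) = 3,  x(26) = 10,  x(27) = 22,  x(28) = 9.
Since (x(27), x(28)) = (x(1), x(2)) = (22, 9) (two consecutive terms determine the rest), the sequence is periodic with period 26.
The value 35 first appears (with i ≥ 3) at x(8).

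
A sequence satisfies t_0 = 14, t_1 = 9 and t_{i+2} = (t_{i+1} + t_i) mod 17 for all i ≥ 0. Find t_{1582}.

2

We have t_0 = 14; t_1 = 9; t_2 = 6; t_3 = 15; t_4 = 4; t_5 = 2; t_6 = 6; t_7 = 8; t_8 = 14; t_9 = 5; t_{10} = 2; t_{11} = 7; t_{12} = 9; t_{13} = 16; t_{14} = 8; t_{15} = 7; t_{16} = 15; t_{17} = 5; t_{18} = 3; t_{19} = 8; t_{20} = 11; t_{21} = 2; t_{22} = 13; t_{23} = 15; t_{24} = 11; t_{25} = 9; t_{26} = 3; t_{27} = 12; t_{28} = 15; t_{29} = 10; t_{30} = 8; t_{31} = 1; t_{32} = 9; t_{33} = 10; t_{34} = 2; t_{35} = 12; t_{36} = 14; t_{37} = 9.
The sequence repeats with period 36.
So t_{1582} = t_{0 + ((1582-0) mod 36)} = t_{34} = 2.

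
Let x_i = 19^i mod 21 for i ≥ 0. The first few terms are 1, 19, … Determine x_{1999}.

19

x_0 = 1,  x_1 = 19,  x_2 = 4,  x_3 = 13,  x_4 = 16,  x_5 = 10,  x_6 = 1.
Since x_6 = x_0 = 1, the sequence is periodic with period 6.
(1999 - 0) mod 6 = 1, so x_{1999} = x_1 = 19.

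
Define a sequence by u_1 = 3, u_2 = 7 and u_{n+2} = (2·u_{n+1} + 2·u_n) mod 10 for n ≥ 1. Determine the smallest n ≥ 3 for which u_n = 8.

5

We have u_1 = 3, u_2 = 7, u_3 = 0, u_4 = 4, u_5 = 8, u_6 = 4, u_7 = 4, u_8 = 6, u_9 = 0, u_{10} = 2, u_{11} = 4, u_{12} = 2, u_{13} = 2, u_{14} = 8, u_{15} = 0, u_{16} = 6, u_{17} = 2, u_{18} = 6, u_{19} = 6, u_{20} = 4, u_{21} = 0, u_{22} = 8, u_{23} = 6, u_{24} = 8, u_{25} = 8, u_{26} = 2, u_{27} = 0, u_{28} = 4.
Since (u_{27}, u_{28}) = (u_3, u_4) = (0, 4) (two consecutive terms determine the rest), the sequence is eventually periodic: after a pre-period of length 2 it cycles with period 24.
The value 8 first appears (with n ≥ 3) at u_5.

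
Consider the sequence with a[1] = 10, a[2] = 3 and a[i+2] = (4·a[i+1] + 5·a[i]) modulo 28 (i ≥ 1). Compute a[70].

11

Computing terms: a[1] = 10; a[2] = 3; a[3] = 6; a[4] = 11; a[5] = 18; a[6] = 15; a[7] = 10; a[8] = 3.
Since (a[7], a[8]) = (a[1], a[2]) = (10, 3) (two consecutive terms determine the rest), the sequence is periodic with period 6.
So a[70] = a[1 + ((70-1) mod 6)] = a[4] = 11.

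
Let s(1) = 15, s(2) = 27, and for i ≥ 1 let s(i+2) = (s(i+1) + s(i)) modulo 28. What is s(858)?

8

Listing terms: s(1) = 15,  s(2) = 27,  s(3) = 14,  s(4) = 13,  s(5) = 27,  s(6) = 12,  s(7) = 11,  s(8) = 23,  s(9) = 6,  s(10) = 1,  s(11) = 7,  s(12) = 8,  s(13) = 15,  s(14) = 23,  s(15) = 10,  s(16) = 5,  s(17) = 15,  s(18) = 20,  s(19) = 7,  s(20) = 27,  s(21) = 6,  s(22) = 5,  s(23) = 11,  s(24) = 16,  s(25) = 27,  s(26) = 15,  s(27) = 14,  s(28) = 1,  s(29) = 15,  s(30) = 16,  s(31) = 3,  s(32) = 19,  s(33) = 22,  s(34) = 13,  s(35) = 7,  s(36) = 20,  s(37) = 27,  s(38) = 19,  s(39) = 18,  s(40) = 9,  s(41) = 27,  s(42) = 8,  s(43) = 7,  s(44) = 15,  s(45) = 22,  s(46) = 9,  s(47) = 3,  s(48) = 12,  s(49) = 15,  s(50) = 27.
Since (s(49), s(50)) = (s(1), s(2)) = (15, 27) (two consecutive terms determine the rest), the sequence is periodic with period 48.
So s(858) = s(1 + ((858-1) mod 48)) = s(42) = 8.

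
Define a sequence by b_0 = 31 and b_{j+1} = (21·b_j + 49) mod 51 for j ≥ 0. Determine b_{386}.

10

b_0 = 31, b_1 = 37, b_2 = 10, b_3 = 4, b_4 = 31.
Since b_4 = b_0 = 31, the sequence is periodic with period 4.
(386 - 0) mod 4 = 2, so b_{386} = b_2 = 10.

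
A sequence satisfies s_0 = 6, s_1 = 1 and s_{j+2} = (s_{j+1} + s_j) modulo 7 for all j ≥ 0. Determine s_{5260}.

6

Computing terms: s_0 = 6,  s_1 = 1,  s_2 = 0,  s_3 = 1,  s_4 = 1,  s_5 = 2,  s_6 = 3,  s_7 = 5,  s_8 = 1,  s_9 = 6,  s_{10} = 0,  s_{11} = 6,  s_{12} = 6,  s_{13} = 5,  s_{14} = 4,  s_{15} = 2,  s_{16} = 6,  s_{17} = 1.
The sequence repeats with period 16.
(5260 - 0) mod 16 = 12, so s_{5260} = s_{12} = 6.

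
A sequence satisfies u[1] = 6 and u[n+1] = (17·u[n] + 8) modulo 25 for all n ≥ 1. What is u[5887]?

23

Computing terms: u[1] = 6; u[2] = 10; u[3] = 3; u[4] = 9; u[5] = 11; u[6] = 20; u[7] = 23; u[8] = 24; u[9] = 16; u[10] = 5; u[11] = 18; u[12] = 14; u[13] = 21; u[14] = 15; u[15] = 13; u[16] = 4; u[17] = 1; u[18] = 0; u[19] = 8; u[20] = 19; u[21] = 6.
The sequence repeats with period 20.
So u[5887] = u[1 + ((5887-1) mod 20)] = u[7] = 23.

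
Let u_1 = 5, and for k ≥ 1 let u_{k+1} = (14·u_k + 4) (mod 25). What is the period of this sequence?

u_1 = 5; u_2 = 24; u_3 = 15; u_4 = 14; u_5 = 0; u_6 = 4; u_7 = 10; u_8 = 19; u_9 = 20; u_{10} = 9; u_{11} = 5.
The sequence repeats with period 10.

10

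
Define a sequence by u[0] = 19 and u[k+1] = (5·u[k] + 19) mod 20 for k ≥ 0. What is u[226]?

Computing terms: u[0] = 19; u[1] = 14; u[2] = 9; u[3] = 4; u[4] = 19.
The sequence repeats with period 4.
So u[226] = u[0 + ((226-0) mod 4)] = u[2] = 9.

9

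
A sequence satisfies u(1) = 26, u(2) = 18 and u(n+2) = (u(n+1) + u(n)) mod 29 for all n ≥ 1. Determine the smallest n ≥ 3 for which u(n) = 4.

Listing terms: u(1) = 26,  u(2) = 18,  u(3) = 15,  u(4) = 4,  u(5) = 19,  u(6) = 23,  u(7) = 13,  u(8) = 7,  u(9) = 20,  u(10) = 27,  u(11) = 18,  u(12) = 16,  u(13) = 5,  u(14) = 21,  u(15) = 26,  u(16) = 18.
Since (u(15), u(16)) = (u(1), u(2)) = (26, 18) (two consecutive terms determine the rest), the sequence is periodic with period 14.
The value 4 first appears (with n ≥ 3) at u(4).

4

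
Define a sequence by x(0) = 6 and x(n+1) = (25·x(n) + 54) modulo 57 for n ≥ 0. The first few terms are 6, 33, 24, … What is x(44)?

30

Listing terms: x(0) = 6; x(1) = 33; x(2) = 24; x(3) = 27; x(4) = 45; x(5) = 39; x(6) = 3; x(7) = 15; x(8) = 30; x(9) = 6.
Since x(9) = x(0) = 6, the sequence is periodic with period 9.
So x(44) = x(0 + ((44-0) mod 9)) = x(8) = 30.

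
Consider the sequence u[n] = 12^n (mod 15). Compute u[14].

Computing terms: u[1] = 12; u[2] = 9; u[3] = 3; u[4] = 6; u[5] = 12.
Since u[5] = u[1] = 12, the sequence is periodic with period 4.
(14 - 1) mod 4 = 1, so u[14] = u[2] = 9.

9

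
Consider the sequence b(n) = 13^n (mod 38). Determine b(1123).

Listing terms: b(1) = 13; b(2) = 17; b(3) = 31; b(4) = 23; b(5) = 33; b(6) = 11; b(7) = 29; b(8) = 35; b(9) = 37; b(10) = 25; b(11) = 21; b(12) = 7; b(13) = 15; b(14) = 5; b(15) = 27; b(16) = 9; b(17) = 3; b(18) = 1; b(19) = 13.
Since b(19) = b(1) = 13, the sequence is periodic with period 18.
(1123 - 1) mod 18 = 6, so b(1123) = b(7) = 29.

29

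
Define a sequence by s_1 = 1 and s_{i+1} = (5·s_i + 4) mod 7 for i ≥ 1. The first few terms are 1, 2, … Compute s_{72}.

5

s_1 = 1,  s_2 = 2,  s_3 = 0,  s_4 = 4,  s_5 = 3,  s_6 = 5,  s_7 = 1.
The sequence repeats with period 6.
So s_{72} = s_{1 + ((72-1) mod 6)} = s_6 = 5.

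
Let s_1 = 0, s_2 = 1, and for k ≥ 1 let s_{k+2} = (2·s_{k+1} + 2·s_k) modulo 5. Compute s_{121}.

Listing terms: s_1 = 0,  s_2 = 1,  s_3 = 2,  s_4 = 1,  s_5 = 1,  s_6 = 4,  s_7 = 0,  s_8 = 3,  s_9 = 1,  s_{10} = 3,  s_{11} = 3,  s_{12} = 2,  s_{13} = 0,  s_{14} = 4,  s_{15} = 3,  s_{16} = 4,  s_{17} = 4,  s_{18} = 1,  s_{19} = 0,  s_{20} = 2,  s_{21} = 4,  s_{22} = 2,  s_{23} = 2,  s_{24} = 3,  s_{25} = 0,  s_{26} = 1.
Since (s_{25}, s_{26}) = (s_1, s_2) = (0, 1) (two consecutive terms determine the rest), the sequence is periodic with period 24.
So s_{121} = s_{1 + ((121-1) mod 24)} = s_1 = 0.

0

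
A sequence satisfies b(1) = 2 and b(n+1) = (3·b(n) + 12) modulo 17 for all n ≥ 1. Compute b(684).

16

Listing terms: b(1) = 2,  b(2) = 1,  b(3) = 15,  b(4) = 6,  b(5) = 13,  b(6) = 0,  b(7) = 12,  b(8) = 14,  b(9) = 3,  b(10) = 4,  b(11) = 7,  b(12) = 16,  b(13) = 9,  b(14) = 5,  b(15) = 10,  b(16) = 8,  b(17) = 2.
The sequence repeats with period 16.
So b(684) = b(1 + ((684-1) mod 16)) = b(12) = 16.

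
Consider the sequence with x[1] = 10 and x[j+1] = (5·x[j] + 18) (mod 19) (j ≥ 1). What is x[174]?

We have x[1] = 10,  x[2] = 11,  x[3] = 16,  x[4] = 3,  x[5] = 14,  x[6] = 12,  x[7] = 2,  x[8] = 9,  x[9] = 6,  x[10] = 10.
The sequence repeats with period 9.
(174 - 1) mod 9 = 2, so x[174] = x[3] = 16.

16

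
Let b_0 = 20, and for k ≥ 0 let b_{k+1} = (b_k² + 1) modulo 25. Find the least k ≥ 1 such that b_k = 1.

Computing terms: b_0 = 20, b_1 = 1, b_2 = 2, b_3 = 5, b_4 = 1.
Since b_4 = b_1 = 1, the sequence is eventually periodic: after a pre-period of length 1 it cycles with period 3.
The value 1 first appears (with k ≥ 1) at b_1.

1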